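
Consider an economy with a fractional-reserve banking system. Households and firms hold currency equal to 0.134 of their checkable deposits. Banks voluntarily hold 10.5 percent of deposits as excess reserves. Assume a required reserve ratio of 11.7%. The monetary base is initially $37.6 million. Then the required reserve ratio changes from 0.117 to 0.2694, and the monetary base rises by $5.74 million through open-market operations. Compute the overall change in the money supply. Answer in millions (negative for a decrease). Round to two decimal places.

-23.10 million

Before: m₁ = (1 + 0.134) / (0.117 + 0.105 + 0.134) ≈ 3.18539, MB₁ = 37.6, so M₁ = 3.18539 × 37.6 ≈ 119.7707 million.
After: m₂ = (1 + 0.134) / (0.2694 + 0.105 + 0.134) ≈ 2.23053, MB₂ = 37.6 + 5.74 = 43.34, so M₂ = 2.23053 × 43.34 ≈ 96.6712 million.
ΔM = M₂ − M₁ = 96.6712 − 119.7707 = -23.0995 million.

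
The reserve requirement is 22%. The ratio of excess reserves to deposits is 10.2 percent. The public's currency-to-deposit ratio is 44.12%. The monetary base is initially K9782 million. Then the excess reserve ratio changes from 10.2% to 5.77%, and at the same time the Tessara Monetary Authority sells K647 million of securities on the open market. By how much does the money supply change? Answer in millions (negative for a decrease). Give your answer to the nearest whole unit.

Before: m₁ = (1 + 0.4412) / (0.22 + 0.102 + 0.4412) ≈ 1.88836, MB₁ = 9782, so M₁ = 1.88836 × 9782 ≈ 18471.9375 million.
After: m₂ = (1 + 0.4412) / (0.22 + 0.0577 + 0.4412) ≈ 2.00473, MB₂ = 9782 − 647 = 9135, so M₂ = 2.00473 × 9135 ≈ 18313.2085 million.
ΔM = M₂ − M₁ = 18313.2085 − 18471.9375 = -158.729 million.

-159 million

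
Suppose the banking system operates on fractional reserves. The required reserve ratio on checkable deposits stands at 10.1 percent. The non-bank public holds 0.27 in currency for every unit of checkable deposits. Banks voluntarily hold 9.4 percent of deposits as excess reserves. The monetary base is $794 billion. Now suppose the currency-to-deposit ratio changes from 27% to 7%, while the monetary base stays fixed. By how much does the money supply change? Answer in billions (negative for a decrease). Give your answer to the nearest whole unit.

$1037 billion

Initially m₁ = (1 + 0.27) / (0.101 + 0.094 + 0.27) ≈ 2.7312, so M₁ = 2.7312 × 794 = 2168.5728 billion.
After the change m₂ = (1 + 0.07) / (0.101 + 0.094 + 0.07) ≈ 4.0377, so M₂ = 4.0377 × 794 = 3205.9338 billion.
ΔM = M₂ − M₁ = 3205.9338 − 2168.5728 = 1037.361 billion.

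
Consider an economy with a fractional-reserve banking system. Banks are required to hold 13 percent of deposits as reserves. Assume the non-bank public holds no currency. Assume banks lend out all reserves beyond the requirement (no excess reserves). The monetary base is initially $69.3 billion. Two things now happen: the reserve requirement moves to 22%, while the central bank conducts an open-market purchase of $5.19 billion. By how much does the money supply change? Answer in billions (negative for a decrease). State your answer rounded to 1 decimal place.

-194.5 billion

Before: m₁ = 1 / (0.13) ≈ 7.6923, MB₁ = 69.3, so M₁ = 7.6923 × 69.3 ≈ 533.0764 billion.
After: m₂ = 1 / (0.22) ≈ 4.5455, MB₂ = 69.3 + 5.19 = 74.49, so M₂ = 4.5455 × 74.49 ≈ 338.5943 billion.
ΔM = M₂ − M₁ = 338.5943 − 533.0764 = -194.4821 billion.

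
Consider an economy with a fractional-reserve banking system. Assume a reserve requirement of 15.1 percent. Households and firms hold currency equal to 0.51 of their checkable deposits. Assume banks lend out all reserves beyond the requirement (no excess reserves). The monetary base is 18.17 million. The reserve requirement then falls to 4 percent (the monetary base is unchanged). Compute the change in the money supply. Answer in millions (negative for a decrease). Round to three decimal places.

Initially m₁ = (1 + 0.51) / (0.151 + 0.51) ≈ 2.284418, so M₁ = 2.284418 × 18.17 ≈ 41.5079 million.
After the change m₂ = (1 + 0.51) / (0.04 + 0.51) ≈ 2.745455, so M₂ = 2.745455 × 18.17 ≈ 49.8849 million.
ΔM = M₂ − M₁ = 49.8849 − 41.5079 = 8.377 million.

8.377 million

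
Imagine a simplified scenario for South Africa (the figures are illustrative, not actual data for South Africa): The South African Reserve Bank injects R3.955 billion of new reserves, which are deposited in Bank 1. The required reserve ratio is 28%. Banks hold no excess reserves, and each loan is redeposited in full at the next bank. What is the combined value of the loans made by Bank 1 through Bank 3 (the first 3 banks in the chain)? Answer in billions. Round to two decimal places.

R6.37 billion

Bank i lends (1 − rr)^i of the original deposit: Bank 1 lends 3.955·0.7200 = 2.8476, Bank 2 lends 3.955·0.7200² ≈ 2.0503, and so on.
Summing a geometric series: total = 3.955·[0.7200·(1 − 0.7200^3) / (1 − 0.7200)] ≈ 6.3741 billion.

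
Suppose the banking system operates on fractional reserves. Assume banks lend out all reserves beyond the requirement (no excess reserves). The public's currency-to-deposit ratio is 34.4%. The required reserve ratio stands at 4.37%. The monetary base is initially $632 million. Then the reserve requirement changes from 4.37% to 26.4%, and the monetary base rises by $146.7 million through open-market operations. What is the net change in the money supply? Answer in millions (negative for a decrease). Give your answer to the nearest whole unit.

-470 million

Before: m₁ = (1 + 0.344) / (0.0437 + 0.344) ≈ 3.4666, MB₁ = 632, so M₁ = 3.4666 × 632 = 2190.8912 million.
After: m₂ = (1 + 0.344) / (0.264 + 0.344) ≈ 2.2105, MB₂ = 632 + 146.7 = 778.7, so M₂ = 2.2105 × 778.7 ≈ 1721.3164 million.
ΔM = M₂ − M₁ = 1721.3164 − 2190.8912 = -469.5748 million.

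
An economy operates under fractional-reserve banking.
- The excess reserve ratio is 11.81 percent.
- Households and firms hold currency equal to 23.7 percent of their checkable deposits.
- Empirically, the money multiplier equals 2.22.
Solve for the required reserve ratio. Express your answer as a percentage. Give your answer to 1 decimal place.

20.2%

Using m = 2.22. Since m = (1 + c)/(c + rr + e), the denominator satisfies c + rr + e = (1 + c)/m = (1 + 0.237) / 2.22 ≈ 0.557207.
With c = 0.237 and e = 0.1181, the required reserve ratio is 0.557207 − 0.237 − 0.1181 = 0.202107.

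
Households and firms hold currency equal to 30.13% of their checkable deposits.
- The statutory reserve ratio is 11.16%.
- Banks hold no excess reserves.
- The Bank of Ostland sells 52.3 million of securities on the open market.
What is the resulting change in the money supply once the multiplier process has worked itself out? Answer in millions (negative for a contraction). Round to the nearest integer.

The money multiplier is m = (1 + c) / (rr + c) = (1 + 0.3013) / (0.1116 + 0.3013) ≈ 3.1516.
The sale removes 52.3 million of base, so ΔM = m × ΔMB = 3.1516 × (−52.3) ≈ -164.8287 million.

-165 million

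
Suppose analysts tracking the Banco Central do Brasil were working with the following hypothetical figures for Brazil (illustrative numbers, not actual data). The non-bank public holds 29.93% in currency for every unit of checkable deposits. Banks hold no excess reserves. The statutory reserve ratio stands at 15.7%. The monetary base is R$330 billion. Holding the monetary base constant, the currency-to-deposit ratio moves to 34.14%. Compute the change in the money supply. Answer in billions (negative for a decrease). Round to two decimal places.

-51.50 billion

Initially m₁ = (1 + 0.2993) / (0.157 + 0.2993) ≈ 2.847469, so M₁ = 2.847469 × 330 ≈ 939.6648 billion.
After the change m₂ = (1 + 0.3414) / (0.157 + 0.3414) ≈ 2.691413, so M₂ = 2.691413 × 330 ≈ 888.1663 billion.
ΔM = M₂ − M₁ = 888.1663 − 939.6648 = -51.4985 billion.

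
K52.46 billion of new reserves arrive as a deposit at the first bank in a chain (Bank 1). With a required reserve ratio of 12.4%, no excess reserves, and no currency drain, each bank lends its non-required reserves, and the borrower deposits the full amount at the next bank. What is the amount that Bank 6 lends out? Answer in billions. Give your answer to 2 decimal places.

K23.71 billion

Each bank lends a fraction (1 − rr) = 0.8760 of the deposit it receives, so Bank 6 receives 52.46·0.8760^5 and lends 52.46·0.8760^6 ≈ 23.7057 billion.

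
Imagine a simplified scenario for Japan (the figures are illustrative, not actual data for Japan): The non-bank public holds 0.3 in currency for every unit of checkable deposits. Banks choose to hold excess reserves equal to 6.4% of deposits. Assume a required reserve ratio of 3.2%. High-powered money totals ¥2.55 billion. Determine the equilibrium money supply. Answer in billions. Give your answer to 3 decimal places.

The money multiplier is m = (1 + c) / (rr + e + c) = (1 + 0.3) / (0.032 + 0.064 + 0.3) ≈ 3.28283.
So M = m × MB = 3.28283 × 2.55 ≈ 8.3712 billion.

¥8.371 billion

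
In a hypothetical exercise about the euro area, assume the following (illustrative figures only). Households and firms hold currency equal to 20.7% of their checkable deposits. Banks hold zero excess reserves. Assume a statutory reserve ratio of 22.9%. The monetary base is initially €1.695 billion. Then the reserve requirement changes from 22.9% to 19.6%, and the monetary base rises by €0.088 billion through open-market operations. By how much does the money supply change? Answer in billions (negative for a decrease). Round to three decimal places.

€0.648 billion

Before: m₁ = (1 + 0.207) / (0.229 + 0.207) ≈ 2.76835, MB₁ = 1.695, so M₁ = 2.76835 × 1.695 ≈ 4.6924 billion.
After: m₂ = (1 + 0.207) / (0.196 + 0.207) ≈ 2.99504, MB₂ = 1.695 + 0.088 = 1.783, so M₂ = 2.99504 × 1.783 ≈ 5.3402 billion.
ΔM = M₂ − M₁ = 5.3402 − 4.6924 = 0.6478 billion.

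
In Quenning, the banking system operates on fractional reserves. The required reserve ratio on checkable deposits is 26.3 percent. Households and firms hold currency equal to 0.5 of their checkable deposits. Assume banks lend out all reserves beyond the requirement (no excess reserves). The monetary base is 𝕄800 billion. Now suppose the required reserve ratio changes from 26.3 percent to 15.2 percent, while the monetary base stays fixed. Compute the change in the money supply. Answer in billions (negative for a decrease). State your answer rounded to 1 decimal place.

𝕄267.8 billion

Initially m₁ = (1 + 0.5) / (0.263 + 0.5) ≈ 1.96592, so M₁ = 1.96592 × 800 = 1572.736 billion.
After the change m₂ = (1 + 0.5) / (0.152 + 0.5) ≈ 2.30061, so M₂ = 2.30061 × 800 = 1840.488 billion.
ΔM = M₂ − M₁ = 1840.488 − 1572.736 = 267.752 billion.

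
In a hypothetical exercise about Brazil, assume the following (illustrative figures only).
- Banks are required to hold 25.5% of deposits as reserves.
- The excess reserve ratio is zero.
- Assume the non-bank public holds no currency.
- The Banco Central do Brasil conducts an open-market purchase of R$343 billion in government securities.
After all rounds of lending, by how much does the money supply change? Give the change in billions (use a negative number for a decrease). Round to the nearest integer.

R$1345 billion

The simple money multiplier is m = 1/rr = 1/0.255 ≈ 3.9216.
An open-market purchase increases the monetary base by 343 billion, so ΔM = m × ΔMB = 3.9216 × 343 = 1345.1088 billion.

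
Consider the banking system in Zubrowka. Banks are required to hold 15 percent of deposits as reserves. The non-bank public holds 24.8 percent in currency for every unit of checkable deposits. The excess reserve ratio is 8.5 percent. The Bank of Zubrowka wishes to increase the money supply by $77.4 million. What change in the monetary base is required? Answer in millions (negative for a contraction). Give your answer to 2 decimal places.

$29.96 million

The money multiplier is m = (1 + c) / (rr + e + c) = (1 + 0.248) / (0.15 + 0.085 + 0.248) ≈ 2.58385.
ΔMB = ΔM / m = (+77.4) / 2.58385 ≈ 29.9553 million.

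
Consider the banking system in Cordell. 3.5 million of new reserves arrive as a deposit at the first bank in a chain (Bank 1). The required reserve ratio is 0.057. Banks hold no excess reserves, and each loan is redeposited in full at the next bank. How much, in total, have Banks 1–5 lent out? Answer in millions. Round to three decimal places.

14.725 million

Bank i lends (1 − rr)^i of the original deposit: Bank 1 lends 3.5·0.9430 = 3.3005, Bank 2 lends 3.5·0.9430² ≈ 3.1124, and so on.
Summing a geometric series: total = 3.5·[0.9430·(1 − 0.9430^5) / (1 − 0.9430)] ≈ 14.7254 million.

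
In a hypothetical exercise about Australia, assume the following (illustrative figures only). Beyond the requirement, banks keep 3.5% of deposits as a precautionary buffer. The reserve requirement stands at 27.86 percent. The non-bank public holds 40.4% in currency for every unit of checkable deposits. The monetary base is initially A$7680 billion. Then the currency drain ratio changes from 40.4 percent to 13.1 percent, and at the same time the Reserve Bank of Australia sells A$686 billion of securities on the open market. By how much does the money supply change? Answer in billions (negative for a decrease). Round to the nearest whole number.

Before: m₁ = (1 + 0.404) / (0.2786 + 0.035 + 0.404) ≈ 1.95652, MB₁ = 7680, so M₁ = 1.95652 × 7680 = 15026.0736 billion.
After: m₂ = (1 + 0.131) / (0.2786 + 0.035 + 0.131) ≈ 2.54386, MB₂ = 7680 − 686 = 6994, so M₂ = 2.54386 × 6994 ≈ 17791.7568 billion.
ΔM = M₂ − M₁ = 17791.7568 − 15026.0736 = 2765.6832 billion.

A$2766 billion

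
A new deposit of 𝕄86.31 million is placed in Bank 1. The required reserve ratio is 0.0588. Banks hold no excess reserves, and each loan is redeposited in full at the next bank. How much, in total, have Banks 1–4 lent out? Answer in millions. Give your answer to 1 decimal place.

𝕄297.4 million

Bank i lends (1 − rr)^i of the original deposit: Bank 1 lends 86.31·0.9412 ≈ 81.2350, Bank 2 lends 86.31·0.9412² ≈ 76.4584, and so on.
Summing a geometric series: total = 86.31·[0.9412·(1 − 0.9412^4) / (1 − 0.9412)] ≈ 297.3871 million.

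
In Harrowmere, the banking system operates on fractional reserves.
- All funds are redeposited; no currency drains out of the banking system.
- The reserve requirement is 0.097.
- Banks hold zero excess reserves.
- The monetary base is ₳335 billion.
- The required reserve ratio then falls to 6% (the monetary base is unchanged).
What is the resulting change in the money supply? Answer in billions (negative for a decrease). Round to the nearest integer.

Initially m₁ = 1 / (0.097) ≈ 10.3093, so M₁ = 10.3093 × 335 = 3453.6155 billion.
After the change m₂ = 1 / (0.06) ≈ 16.6667, so M₂ = 16.6667 × 335 = 5583.3445 billion.
ΔM = M₂ − M₁ = 5583.3445 − 3453.6155 = 2129.729 billion.

₳2130 billion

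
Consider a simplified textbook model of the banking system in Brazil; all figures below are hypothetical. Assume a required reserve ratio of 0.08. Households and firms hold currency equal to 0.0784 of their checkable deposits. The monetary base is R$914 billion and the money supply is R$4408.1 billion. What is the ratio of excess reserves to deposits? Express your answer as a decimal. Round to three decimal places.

0.065

Using m = M/MB = 4408.1/914 ≈ 4.822867. Since m = (1 + c)/(c + rr + e), the denominator satisfies c + rr + e = (1 + c)/m = (1 + 0.0784) / 4.822867 ≈ 0.223601.
With c = 0.0784 and rr = 0.08, the ratio of excess reserves to deposits is 0.223601 − 0.0784 − 0.08 = 0.065201.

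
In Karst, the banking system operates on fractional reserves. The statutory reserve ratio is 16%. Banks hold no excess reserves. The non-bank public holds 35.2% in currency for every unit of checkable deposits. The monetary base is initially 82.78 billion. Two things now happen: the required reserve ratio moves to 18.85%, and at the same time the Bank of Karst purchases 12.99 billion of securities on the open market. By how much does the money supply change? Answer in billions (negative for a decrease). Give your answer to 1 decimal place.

Before: m₁ = (1 + 0.352) / (0.16 + 0.352) ≈ 2.6406, MB₁ = 82.78, so M₁ = 2.6406 × 82.78 ≈ 218.5889 billion.
After: m₂ = (1 + 0.352) / (0.1885 + 0.352) ≈ 2.5014, MB₂ = 82.78 + 12.99 = 95.77, so M₂ = 2.5014 × 95.77 ≈ 239.5591 billion.
ΔM = M₂ − M₁ = 239.5591 − 218.5889 = 20.9702 billion.

21.0 billion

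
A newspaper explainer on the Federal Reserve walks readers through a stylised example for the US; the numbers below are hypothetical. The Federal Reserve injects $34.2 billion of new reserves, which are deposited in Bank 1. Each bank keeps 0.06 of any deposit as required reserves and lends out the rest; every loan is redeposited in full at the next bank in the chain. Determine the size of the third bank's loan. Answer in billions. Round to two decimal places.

Each bank lends a fraction (1 − rr) = 0.9400 of the deposit it receives, so Bank 3 receives 34.2·0.9400^2 and lends 34.2·0.9400^3 ≈ 28.4060 billion.

$28.41 billion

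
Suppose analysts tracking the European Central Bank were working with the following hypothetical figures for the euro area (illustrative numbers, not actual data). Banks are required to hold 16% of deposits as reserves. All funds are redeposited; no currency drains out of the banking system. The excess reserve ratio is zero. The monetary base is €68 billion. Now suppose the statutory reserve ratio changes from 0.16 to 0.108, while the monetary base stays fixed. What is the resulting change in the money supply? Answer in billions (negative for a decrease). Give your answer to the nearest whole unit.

Initially m₁ = 1 / (0.16) = 6.25, so M₁ = 6.25 × 68 = 425 billion.
After the change m₂ = 1 / (0.108) ≈ 9.2593, so M₂ = 9.2593 × 68 = 629.6324 billion.
ΔM = M₂ − M₁ = 629.6324 − 425 = 204.6324 billion.

€205 billion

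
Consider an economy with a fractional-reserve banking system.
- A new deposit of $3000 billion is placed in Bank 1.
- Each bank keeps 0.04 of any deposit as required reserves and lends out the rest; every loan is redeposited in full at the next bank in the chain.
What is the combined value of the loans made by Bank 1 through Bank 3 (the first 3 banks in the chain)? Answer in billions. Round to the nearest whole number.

$8299 billion

Bank i lends (1 − rr)^i of the original deposit: Bank 1 lends 3000·0.9600 = 2880.0000, Bank 2 lends 3000·0.9600² = 2764.8000, and so on.
Summing a geometric series: total = 3000·[0.9600·(1 − 0.9600^3) / (1 − 0.9600)] = 8299.0080 billion.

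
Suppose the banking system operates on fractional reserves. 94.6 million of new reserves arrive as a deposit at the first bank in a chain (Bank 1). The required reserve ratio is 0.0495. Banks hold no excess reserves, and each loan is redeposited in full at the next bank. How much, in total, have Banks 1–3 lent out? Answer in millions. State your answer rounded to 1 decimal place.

Bank i lends (1 − rr)^i of the original deposit: Bank 1 lends 94.6·0.9505 = 89.9173, Bank 2 lends 94.6·0.9505² ≈ 85.4664, and so on.
Summing a geometric series: total = 94.6·[0.9505·(1 − 0.9505^3) / (1 − 0.9505)] ≈ 256.6195 million.

256.6 million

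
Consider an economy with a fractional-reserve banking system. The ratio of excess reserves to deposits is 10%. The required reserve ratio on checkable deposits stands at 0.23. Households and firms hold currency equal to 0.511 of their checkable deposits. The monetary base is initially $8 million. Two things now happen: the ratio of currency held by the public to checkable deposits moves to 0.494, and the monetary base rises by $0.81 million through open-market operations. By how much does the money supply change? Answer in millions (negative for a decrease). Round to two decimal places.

$1.60 million

Before: m₁ = (1 + 0.511) / (0.23 + 0.1 + 0.511) ≈ 1.7967, MB₁ = 8, so M₁ = 1.7967 × 8 = 14.3736 million.
After: m₂ = (1 + 0.494) / (0.23 + 0.1 + 0.494) ≈ 1.8131, MB₂ = 8 + 0.81 = 8.81, so M₂ = 1.8131 × 8.81 ≈ 15.9734 million.
ΔM = M₂ − M₁ = 15.9734 − 14.3736 = 1.5998 million.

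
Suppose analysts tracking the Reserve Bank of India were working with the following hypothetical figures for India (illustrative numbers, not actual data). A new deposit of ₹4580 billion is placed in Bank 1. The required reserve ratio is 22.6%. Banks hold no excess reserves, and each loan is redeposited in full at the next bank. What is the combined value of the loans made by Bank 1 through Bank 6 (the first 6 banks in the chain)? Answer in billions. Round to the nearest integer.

₹12313 billion

Bank i lends (1 − rr)^i of the original deposit: Bank 1 lends 4580·0.7740 = 3544.9200, Bank 2 lends 4580·0.7740² ≈ 2743.7681, and so on.
Summing a geometric series: total = 4580·[0.7740·(1 − 0.7740^6) / (1 − 0.7740)] ≈ 12313.0504 billion.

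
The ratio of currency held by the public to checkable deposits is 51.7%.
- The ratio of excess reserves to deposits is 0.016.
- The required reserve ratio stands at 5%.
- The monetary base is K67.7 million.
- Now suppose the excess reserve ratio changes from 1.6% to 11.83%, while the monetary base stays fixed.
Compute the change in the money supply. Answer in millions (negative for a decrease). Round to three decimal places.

-26.297 million

Initially m₁ = (1 + 0.517) / (0.05 + 0.016 + 0.517) ≈ 2.602058, so M₁ = 2.602058 × 67.7 ≈ 176.1593 million.
After the change m₂ = (1 + 0.517) / (0.05 + 0.1183 + 0.517) ≈ 2.213629, so M₂ = 2.213629 × 67.7 ≈ 149.8627 million.
ΔM = M₂ − M₁ = 149.8627 − 176.1593 = -26.2966 million.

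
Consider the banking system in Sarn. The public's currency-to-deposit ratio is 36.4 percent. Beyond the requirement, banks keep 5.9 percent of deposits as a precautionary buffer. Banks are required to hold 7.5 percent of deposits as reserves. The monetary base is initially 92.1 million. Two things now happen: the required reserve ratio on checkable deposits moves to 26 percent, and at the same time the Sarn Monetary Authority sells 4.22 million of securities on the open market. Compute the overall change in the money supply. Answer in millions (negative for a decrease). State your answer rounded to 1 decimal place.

-76.8 million

Before: m₁ = (1 + 0.364) / (0.075 + 0.059 + 0.364) ≈ 2.7390, MB₁ = 92.1, so M₁ = 2.7390 × 92.1 = 252.2619 million.
After: m₂ = (1 + 0.364) / (0.26 + 0.059 + 0.364) ≈ 1.9971, MB₂ = 92.1 − 4.22 = 87.88, so M₂ = 1.9971 × 87.88 ≈ 175.5051 million.
ΔM = M₂ − M₁ = 175.5051 − 252.2619 = -76.7568 million.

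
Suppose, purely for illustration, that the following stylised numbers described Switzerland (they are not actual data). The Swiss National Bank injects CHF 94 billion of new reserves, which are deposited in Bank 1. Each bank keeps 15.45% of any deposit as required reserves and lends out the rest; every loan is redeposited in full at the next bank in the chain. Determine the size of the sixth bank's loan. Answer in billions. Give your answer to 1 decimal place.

Each bank lends a fraction (1 − rr) = 0.8455 of the deposit it receives, so Bank 6 receives 94·0.8455^5 and lends 94·0.8455^6 ≈ 34.3407 billion.

CHF 34.3 billion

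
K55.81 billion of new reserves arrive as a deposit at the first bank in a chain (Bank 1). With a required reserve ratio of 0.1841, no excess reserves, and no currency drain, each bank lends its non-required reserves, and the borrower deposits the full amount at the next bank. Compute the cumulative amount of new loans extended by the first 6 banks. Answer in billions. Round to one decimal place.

Bank i lends (1 − rr)^i of the original deposit: Bank 1 lends 55.81·0.8159 ≈ 45.5354, Bank 2 lends 55.81·0.8159² ≈ 37.1523, and so on.
Summing a geometric series: total = 55.81·[0.8159·(1 − 0.8159^6) / (1 − 0.8159)] ≈ 174.3751 billion.

K174.4 billion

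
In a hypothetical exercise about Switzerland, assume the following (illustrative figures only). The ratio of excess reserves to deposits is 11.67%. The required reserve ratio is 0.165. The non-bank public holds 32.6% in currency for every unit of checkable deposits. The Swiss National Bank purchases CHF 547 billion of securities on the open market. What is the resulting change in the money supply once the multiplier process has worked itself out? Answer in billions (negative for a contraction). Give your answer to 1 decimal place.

CHF 1193.6 billion

The money multiplier is m = (1 + c) / (rr + e + c) = (1 + 0.326) / (0.165 + 0.1167 + 0.326) ≈ 2.18200.
The purchase adds 547 billion of base, so ΔM = m × ΔMB = 2.18200 × (+547) = 1193.554 billion.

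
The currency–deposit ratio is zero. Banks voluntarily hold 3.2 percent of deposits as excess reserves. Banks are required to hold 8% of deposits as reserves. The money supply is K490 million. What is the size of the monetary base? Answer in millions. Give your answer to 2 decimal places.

The money multiplier is m = 1 / (rr + e) = 1 / (0.08 + 0.032) ≈ 8.928571.
MB = M / m = 490 / 8.928571 ≈ 54.88 million.

K54.88 million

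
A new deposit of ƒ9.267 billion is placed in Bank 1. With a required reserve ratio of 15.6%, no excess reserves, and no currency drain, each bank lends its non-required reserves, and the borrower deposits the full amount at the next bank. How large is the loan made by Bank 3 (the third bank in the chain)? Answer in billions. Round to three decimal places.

Each bank lends a fraction (1 − rr) = 0.8440 of the deposit it receives, so Bank 3 receives 9.267·0.8440^2 and lends 9.267·0.8440^3 ≈ 5.5714 billion.

ƒ5.571 billion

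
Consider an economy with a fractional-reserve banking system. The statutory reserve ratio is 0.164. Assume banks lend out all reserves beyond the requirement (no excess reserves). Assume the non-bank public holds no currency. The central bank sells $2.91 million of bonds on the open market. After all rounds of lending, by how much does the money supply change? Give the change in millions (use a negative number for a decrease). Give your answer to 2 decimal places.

The simple money multiplier is m = 1/rr = 1/0.164 ≈ 6.0976.
An open-market sale reduces the monetary base by 2.91 million, so ΔM = m × ΔMB = 6.0976 × (−2.91) ≈ -17.744 million.

-17.74 million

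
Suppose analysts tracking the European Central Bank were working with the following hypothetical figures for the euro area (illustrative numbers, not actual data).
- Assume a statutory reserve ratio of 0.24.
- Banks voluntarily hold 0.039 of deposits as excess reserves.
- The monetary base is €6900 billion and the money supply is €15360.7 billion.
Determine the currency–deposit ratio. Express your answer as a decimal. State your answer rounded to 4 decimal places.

Using m = M/MB = 15360.7/6900 ≈ 2.226188. From m = (1 + c)/(c + rr + e), rearranging gives 1 + c = m·(c + rr + e), so c·(1 − m) = m·(rr + e) − 1.
Hence c = [m·(rr + e) − 1]/(1 − m) = [2.226188 × (0.24 + 0.039) − 1] / (1 − 2.226188) ≈ 0.309001.

0.3090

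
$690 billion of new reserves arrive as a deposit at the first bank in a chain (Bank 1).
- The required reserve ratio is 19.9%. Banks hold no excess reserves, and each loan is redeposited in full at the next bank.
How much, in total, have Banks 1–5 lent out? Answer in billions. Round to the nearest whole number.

$1862 billion

Bank i lends (1 − rr)^i of the original deposit: Bank 1 lends 690·0.8010 = 552.6900, Bank 2 lends 690·0.8010² ≈ 442.7047, and so on.
Summing a geometric series: total = 690·[0.8010·(1 − 0.8010^5) / (1 − 0.8010)] ≈ 1861.5568 billion.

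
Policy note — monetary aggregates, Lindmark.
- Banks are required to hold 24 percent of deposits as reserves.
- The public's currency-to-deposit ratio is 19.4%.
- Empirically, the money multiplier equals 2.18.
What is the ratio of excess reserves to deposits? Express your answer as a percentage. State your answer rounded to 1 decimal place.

11.4%

Using m = 2.18. Since m = (1 + c)/(c + rr + e), the denominator satisfies c + rr + e = (1 + c)/m = (1 + 0.194) / 2.18 ≈ 0.547706.
With c = 0.194 and rr = 0.24, the ratio of excess reserves to deposits is 0.547706 − 0.194 − 0.24 = 0.113706.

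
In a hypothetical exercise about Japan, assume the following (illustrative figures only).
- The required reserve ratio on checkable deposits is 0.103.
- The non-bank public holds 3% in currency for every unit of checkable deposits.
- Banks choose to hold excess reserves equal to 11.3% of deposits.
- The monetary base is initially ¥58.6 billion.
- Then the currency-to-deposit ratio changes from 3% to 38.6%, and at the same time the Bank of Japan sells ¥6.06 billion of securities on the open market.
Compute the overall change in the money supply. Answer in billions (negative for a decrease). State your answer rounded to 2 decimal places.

Before: m₁ = (1 + 0.03) / (0.103 + 0.113 + 0.03) ≈ 4.18699, MB₁ = 58.6, so M₁ = 4.18699 × 58.6 ≈ 245.3576 billion.
After: m₂ = (1 + 0.386) / (0.103 + 0.113 + 0.386) ≈ 2.30233, MB₂ = 58.6 − 6.06 = 52.54, so M₂ = 2.30233 × 52.54 ≈ 120.9644 billion.
ΔM = M₂ − M₁ = 120.9644 − 245.3576 = -124.3932 billion.

-124.39 billion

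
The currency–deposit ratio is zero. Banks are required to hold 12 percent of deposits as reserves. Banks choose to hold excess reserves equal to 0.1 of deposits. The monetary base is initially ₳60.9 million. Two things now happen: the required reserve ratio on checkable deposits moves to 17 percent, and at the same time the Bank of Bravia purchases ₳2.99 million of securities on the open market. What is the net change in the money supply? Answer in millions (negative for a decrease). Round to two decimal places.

-40.19 million

Before: m₁ = 1 / (0.12 + 0.1) ≈ 4.54545, MB₁ = 60.9, so M₁ = 4.54545 × 60.9 ≈ 276.8179 million.
After: m₂ = 1 / (0.17 + 0.1) ≈ 3.70370, MB₂ = 60.9 + 2.99 = 63.89, so M₂ = 3.70370 × 63.89 ≈ 236.6294 million.
ΔM = M₂ − M₁ = 236.6294 − 276.8179 = -40.1885 million.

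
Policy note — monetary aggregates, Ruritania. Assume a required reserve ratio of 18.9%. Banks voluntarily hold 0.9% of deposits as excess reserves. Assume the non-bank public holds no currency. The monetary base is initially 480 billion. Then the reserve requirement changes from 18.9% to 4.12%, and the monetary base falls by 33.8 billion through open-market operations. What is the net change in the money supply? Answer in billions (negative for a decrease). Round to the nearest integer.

Before: m₁ = 1 / (0.189 + 0.009) ≈ 5.0505, MB₁ = 480, so M₁ = 5.0505 × 480 = 2424.24 billion.
After: m₂ = 1 / (0.0412 + 0.009) ≈ 19.9203, MB₂ = 480 − 33.8 = 446.2, so M₂ = 19.9203 × 446.2 ≈ 8888.4379 billion.
ΔM = M₂ − M₁ = 8888.4379 − 2424.24 = 6464.1979 billion.

6464 billion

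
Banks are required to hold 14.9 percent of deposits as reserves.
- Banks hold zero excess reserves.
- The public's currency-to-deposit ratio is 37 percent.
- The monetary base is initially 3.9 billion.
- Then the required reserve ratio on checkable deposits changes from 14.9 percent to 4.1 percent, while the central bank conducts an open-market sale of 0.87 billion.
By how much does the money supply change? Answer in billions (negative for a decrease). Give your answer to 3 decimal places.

Before: m₁ = (1 + 0.37) / (0.149 + 0.37) ≈ 2.63969, MB₁ = 3.9, so M₁ = 2.63969 × 3.9 ≈ 10.2948 billion.
After: m₂ = (1 + 0.37) / (0.041 + 0.37) ≈ 3.33333, MB₂ = 3.9 − 0.87 = 3.03, so M₂ = 3.33333 × 3.03 ≈ 10.1 billion.
ΔM = M₂ − M₁ = 10.1 − 10.2948 = -0.1948 billion.

-0.195 billion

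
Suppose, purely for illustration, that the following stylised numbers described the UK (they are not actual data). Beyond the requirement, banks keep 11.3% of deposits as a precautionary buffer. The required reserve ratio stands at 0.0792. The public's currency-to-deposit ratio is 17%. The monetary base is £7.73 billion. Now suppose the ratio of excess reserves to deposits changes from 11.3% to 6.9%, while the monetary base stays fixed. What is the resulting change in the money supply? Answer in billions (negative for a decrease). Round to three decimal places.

Initially m₁ = (1 + 0.17) / (0.0792 + 0.113 + 0.17) ≈ 3.23026, so M₁ = 3.23026 × 7.73 ≈ 24.9699 billion.
After the change m₂ = (1 + 0.17) / (0.0792 + 0.069 + 0.17) ≈ 3.67693, so M₂ = 3.67693 × 7.73 ≈ 28.4227 billion.
ΔM = M₂ − M₁ = 28.4227 − 24.9699 = 3.4528 billion.

£3.453 billion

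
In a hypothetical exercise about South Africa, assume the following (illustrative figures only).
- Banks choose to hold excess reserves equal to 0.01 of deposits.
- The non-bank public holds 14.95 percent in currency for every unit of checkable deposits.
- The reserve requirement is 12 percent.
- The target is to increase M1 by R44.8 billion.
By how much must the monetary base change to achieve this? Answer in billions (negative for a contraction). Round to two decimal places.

R10.89 billion

The money multiplier is m = (1 + c) / (rr + e + c) = (1 + 0.1495) / (0.12 + 0.01 + 0.1495) ≈ 4.11270.
ΔMB = ΔM / m = (+44.8) / 4.11270 ≈ 10.8931 billion.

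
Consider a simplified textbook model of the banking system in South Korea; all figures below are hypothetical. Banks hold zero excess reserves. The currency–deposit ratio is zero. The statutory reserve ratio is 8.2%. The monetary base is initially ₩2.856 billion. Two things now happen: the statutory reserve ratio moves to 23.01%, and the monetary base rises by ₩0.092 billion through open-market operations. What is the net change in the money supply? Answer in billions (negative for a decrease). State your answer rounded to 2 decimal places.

-22.02 billion

Before: m₁ = 1 / (0.082) ≈ 12.1951, MB₁ = 2.856, so M₁ = 12.1951 × 2.856 ≈ 34.8292 billion.
After: m₂ = 1 / (0.2301) ≈ 4.3459, MB₂ = 2.856 + 0.092 = 2.948, so M₂ = 4.3459 × 2.948 ≈ 12.8117 billion.
ΔM = M₂ − M₁ = 12.8117 − 34.8292 = -22.0175 billion.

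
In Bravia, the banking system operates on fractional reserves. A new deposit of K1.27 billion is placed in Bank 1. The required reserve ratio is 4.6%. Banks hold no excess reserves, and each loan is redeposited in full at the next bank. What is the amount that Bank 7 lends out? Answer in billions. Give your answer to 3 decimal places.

Each bank lends a fraction (1 − rr) = 0.9540 of the deposit it receives, so Bank 7 receives 1.27·0.9540^6 and lends 1.27·0.9540^7 ≈ 0.9134 billion.

K0.913 billion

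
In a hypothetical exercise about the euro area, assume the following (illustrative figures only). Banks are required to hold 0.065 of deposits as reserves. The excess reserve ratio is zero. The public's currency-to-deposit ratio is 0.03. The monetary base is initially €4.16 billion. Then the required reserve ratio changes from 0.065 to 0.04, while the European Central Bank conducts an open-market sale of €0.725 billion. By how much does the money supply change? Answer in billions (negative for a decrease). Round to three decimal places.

Before: m₁ = (1 + 0.03) / (0.065 + 0.03) ≈ 10.84211, MB₁ = 4.16, so M₁ = 10.84211 × 4.16 ≈ 45.1032 billion.
After: m₂ = (1 + 0.03) / (0.04 + 0.03) ≈ 14.71429, MB₂ = 4.16 − 0.725 = 3.435, so M₂ = 14.71429 × 3.435 ≈ 50.5436 billion.
ΔM = M₂ − M₁ = 50.5436 − 45.1032 = 5.4404 billion.

€5.440 billion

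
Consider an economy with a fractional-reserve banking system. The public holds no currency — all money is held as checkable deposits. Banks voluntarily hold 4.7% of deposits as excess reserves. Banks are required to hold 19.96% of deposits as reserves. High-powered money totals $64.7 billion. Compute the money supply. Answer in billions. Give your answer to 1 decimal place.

$262.4 billion

The money multiplier is m = 1 / (rr + e) = 1 / (0.1996 + 0.047) ≈ 4.0552.
So M = m × MB = 4.0552 × 64.7 ≈ 262.3714 billion.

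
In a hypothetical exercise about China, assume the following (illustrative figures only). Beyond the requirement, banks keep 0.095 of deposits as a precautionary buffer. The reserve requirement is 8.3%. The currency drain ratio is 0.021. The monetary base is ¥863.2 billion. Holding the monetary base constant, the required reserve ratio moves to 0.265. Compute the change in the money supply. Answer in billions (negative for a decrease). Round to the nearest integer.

Initially m₁ = (1 + 0.021) / (0.083 + 0.095 + 0.021) ≈ 5.1307, so M₁ = 5.1307 × 863.2 ≈ 4428.8202 billion.
After the change m₂ = (1 + 0.021) / (0.265 + 0.095 + 0.021) ≈ 2.6798, so M₂ = 2.6798 × 863.2 ≈ 2313.2034 billion.
ΔM = M₂ − M₁ = 2313.2034 − 4428.8202 = -2115.6168 billion.

-2116 billion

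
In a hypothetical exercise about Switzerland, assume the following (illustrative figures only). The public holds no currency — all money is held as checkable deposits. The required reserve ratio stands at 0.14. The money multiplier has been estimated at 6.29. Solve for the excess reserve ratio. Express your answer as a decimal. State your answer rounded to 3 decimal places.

Using m = 6.29. Since m = (1 + c)/(c + rr + e), the denominator satisfies c + rr + e = (1 + c)/m = (1 + 0) / 6.29 ≈ 0.158983.
With c = 0 and rr = 0.14, the excess reserve ratio is 0.158983 − 0 − 0.14 = 0.018983.

0.019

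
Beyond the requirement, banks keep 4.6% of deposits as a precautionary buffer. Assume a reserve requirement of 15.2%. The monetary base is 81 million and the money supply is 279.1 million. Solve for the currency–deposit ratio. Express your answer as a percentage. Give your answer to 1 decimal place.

Using m = M/MB = 279.1/81 ≈ 3.445679. From m = (1 + c)/(c + rr + e), rearranging gives 1 + c = m·(c + rr + e), so c·(1 − m) = m·(rr + e) − 1.
Hence c = [m·(rr + e) − 1]/(1 − m) = [3.445679 × (0.152 + 0.046) − 1] / (1 − 3.445679) ≈ 0.129925.

13.0%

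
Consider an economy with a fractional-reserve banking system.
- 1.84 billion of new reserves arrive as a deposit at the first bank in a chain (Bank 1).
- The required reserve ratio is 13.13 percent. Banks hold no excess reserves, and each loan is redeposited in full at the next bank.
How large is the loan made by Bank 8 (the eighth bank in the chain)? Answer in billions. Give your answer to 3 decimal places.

Each bank lends a fraction (1 − rr) = 0.8687 of the deposit it receives, so Bank 8 receives 1.84·0.8687^7 and lends 1.84·0.8687^8 ≈ 0.5967 billion.

0.597 billion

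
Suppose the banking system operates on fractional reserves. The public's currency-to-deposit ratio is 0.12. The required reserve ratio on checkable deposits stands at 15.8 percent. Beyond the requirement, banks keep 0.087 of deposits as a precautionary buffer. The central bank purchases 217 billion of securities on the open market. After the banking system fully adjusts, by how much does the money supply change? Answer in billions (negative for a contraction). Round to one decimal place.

The money multiplier is m = (1 + c) / (rr + e + c) = (1 + 0.12) / (0.158 + 0.087 + 0.12) ≈ 3.06849.
The purchase adds 217 billion of base, so ΔM = m × ΔMB = 3.06849 × (+217) ≈ 665.8623 billion.

665.9 billion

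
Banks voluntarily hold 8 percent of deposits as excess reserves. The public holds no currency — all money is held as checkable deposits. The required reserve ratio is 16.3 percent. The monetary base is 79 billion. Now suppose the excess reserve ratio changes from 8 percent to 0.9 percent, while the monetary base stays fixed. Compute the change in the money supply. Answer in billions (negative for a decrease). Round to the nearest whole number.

Initially m₁ = 1 / (0.163 + 0.08) ≈ 4.1152, so M₁ = 4.1152 × 79 = 325.1008 billion.
After the change m₂ = 1 / (0.163 + 0.009) ≈ 5.8140, so M₂ = 5.8140 × 79 = 459.306 billion.
ΔM = M₂ − M₁ = 459.306 − 325.1008 = 134.2052 billion.

134 billion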